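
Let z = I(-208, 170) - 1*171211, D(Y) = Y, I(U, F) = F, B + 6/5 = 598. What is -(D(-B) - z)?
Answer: -852221/5 ≈ -1.7044e+5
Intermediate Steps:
B = 2984/5 (B = -6/5 + 598 = 2984/5 ≈ 596.80)
z = -171041 (z = 170 - 1*171211 = 170 - 171211 = -171041)
-(D(-B) - z) = -(-1*2984/5 - 1*(-171041)) = -(-2984/5 + 171041) = -1*852221/5 = -852221/5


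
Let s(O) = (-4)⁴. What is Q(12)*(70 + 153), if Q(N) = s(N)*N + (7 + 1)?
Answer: 686840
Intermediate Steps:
s(O) = 256
Q(N) = 8 + 256*N (Q(N) = 256*N + (7 + 1) = 256*N + 8 = 8 + 256*N)
Q(12)*(70 + 153) = (8 + 256*12)*(70 + 153) = (8 + 3072)*223 = 3080*223 = 686840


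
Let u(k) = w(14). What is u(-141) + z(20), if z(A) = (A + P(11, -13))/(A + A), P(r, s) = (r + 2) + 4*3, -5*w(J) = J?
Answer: -67/40 ≈ -1.6750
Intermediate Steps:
w(J) = -J/5
u(k) = -14/5 (u(k) = -⅕*14 = -14/5)
P(r, s) = 14 + r (P(r, s) = (2 + r) + 12 = 14 + r)
z(A) = (25 + A)/(2*A) (z(A) = (A + (14 + 11))/(A + A) = (A + 25)/((2*A)) = (25 + A)*(1/(2*A)) = (25 + A)/(2*A))
u(-141) + z(20) = -14/5 + (½)*(25 + 20)/20 = -14/5 + (½)*(1/20)*45 = -14/5 + 9/8 = -67/40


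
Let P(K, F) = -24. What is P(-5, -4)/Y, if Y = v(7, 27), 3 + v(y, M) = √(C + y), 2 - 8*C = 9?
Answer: 576/23 + 336*√2/23 ≈ 45.703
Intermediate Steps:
C = -7/8 (C = ¼ - ⅛*9 = ¼ - 9/8 = -7/8 ≈ -0.87500)
v(y, M) = -3 + √(-7/8 + y)
Y = -3 + 7*√2/4 (Y = -3 + √(-14 + 16*7)/4 = -3 + √(-14 + 112)/4 = -3 + √98/4 = -3 + (7*√2)/4 = -3 + 7*√2/4 ≈ -0.52513)
P(-5, -4)/Y = -24/(-3 + 7*√2/4)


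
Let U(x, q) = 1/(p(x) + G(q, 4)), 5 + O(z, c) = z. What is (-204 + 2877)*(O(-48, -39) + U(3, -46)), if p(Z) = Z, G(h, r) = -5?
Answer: -286011/2 ≈ -1.4301e+5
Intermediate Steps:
O(z, c) = -5 + z
U(x, q) = 1/(-5 + x) (U(x, q) = 1/(x - 5) = 1/(-5 + x))
(-204 + 2877)*(O(-48, -39) + U(3, -46)) = (-204 + 2877)*((-5 - 48) + 1/(-5 + 3)) = 2673*(-53 + 1/(-2)) = 2673*(-53 - ½) = 2673*(-107/2) = -286011/2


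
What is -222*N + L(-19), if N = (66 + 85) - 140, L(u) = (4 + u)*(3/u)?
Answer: -46353/19 ≈ -2439.6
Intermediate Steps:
L(u) = 3*(4 + u)/u
N = 11 (N = 151 - 140 = 11)
-222*N + L(-19) = -222*11 + (3 + 12/(-19)) = -2442 + (3 + 12*(-1/19)) = -2442 + (3 - 12/19) = -2442 + 45/19 = -46353/19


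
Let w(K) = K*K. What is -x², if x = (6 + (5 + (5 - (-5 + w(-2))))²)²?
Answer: -260144641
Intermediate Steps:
w(K) = K²
x = 16129 (x = (6 + (5 + (5 - (-5 + (-2)²)))²)² = (6 + (5 + (5 - (-5 + 4)))²)² = (6 + (5 + (5 - 1*(-1)))²)² = (6 + (5 + (5 + 1))²)² = (6 + (5 + 6)²)² = (6 + 11²)² = (6 + 121)² = 127² = 16129)
-x² = -1*16129² = -1*260144641 = -260144641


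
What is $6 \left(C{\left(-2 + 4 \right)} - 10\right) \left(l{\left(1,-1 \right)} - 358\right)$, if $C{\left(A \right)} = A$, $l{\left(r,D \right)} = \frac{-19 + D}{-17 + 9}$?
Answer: $17064$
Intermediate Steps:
$l{\left(r,D \right)} = \frac{19}{8} - \frac{D}{8}$ ($l{\left(r,D \right)} = \frac{-19 + D}{-8} = \left(-19 + D\right) \left(- \frac{1}{8}\right) = \frac{19}{8} - \frac{D}{8}$)
$6 \left(C{\left(-2 + 4 \right)} - 10\right) \left(l{\left(1,-1 \right)} - 358\right) = 6 \left(\left(-2 + 4\right) - 10\right) \left(\left(\frac{19}{8} - - \frac{1}{8}\right) - 358\right) = 6 \left(2 - 10\right) \left(\left(\frac{19}{8} + \frac{1}{8}\right) - 358\right) = 6 \left(-8\right) \left(\frac{5}{2} - 358\right) = \left(-48\right) \left(- \frac{711}{2}\right) = 17064$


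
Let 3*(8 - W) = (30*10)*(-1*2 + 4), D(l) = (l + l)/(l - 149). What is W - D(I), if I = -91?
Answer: -23131/120 ≈ -192.76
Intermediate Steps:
D(l) = 2*l/(-149 + l) (D(l) = (2*l)/(-149 + l) = 2*l/(-149 + l))
W = -192 (W = 8 - 30*10*(-1*2 + 4)/3 = 8 - 100*(-2 + 4) = 8 - 100*2 = 8 - ⅓*600 = 8 - 200 = -192)
W - D(I) = -192 - 2*(-91)/(-149 - 91) = -192 - 2*(-91)/(-240) = -192 - 2*(-91)*(-1)/240 = -192 - 1*91/120 = -192 - 91/120 = -23131/120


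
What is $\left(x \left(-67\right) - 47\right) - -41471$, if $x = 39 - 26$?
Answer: $40553$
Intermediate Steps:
$x = 13$ ($x = 39 - 26 = 13$)
$\left(x \left(-67\right) - 47\right) - -41471 = \left(13 \left(-67\right) - 47\right) - -41471 = \left(-871 - 47\right) + 41471 = -918 + 41471 = 40553$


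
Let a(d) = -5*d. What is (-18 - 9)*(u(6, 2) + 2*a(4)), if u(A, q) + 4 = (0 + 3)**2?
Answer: 945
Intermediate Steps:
u(A, q) = 5 (u(A, q) = -4 + (0 + 3)**2 = -4 + 3**2 = -4 + 9 = 5)
(-18 - 9)*(u(6, 2) + 2*a(4)) = (-18 - 9)*(5 + 2*(-5*4)) = -27*(5 + 2*(-20)) = -27*(5 - 40) = -27*(-35) = 945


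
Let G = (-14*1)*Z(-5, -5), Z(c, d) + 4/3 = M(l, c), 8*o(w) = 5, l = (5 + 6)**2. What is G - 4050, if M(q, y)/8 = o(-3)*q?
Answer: -37504/3 ≈ -12501.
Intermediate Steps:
l = 121 (l = 11**2 = 121)
o(w) = 5/8 (o(w) = (1/8)*5 = 5/8)
M(q, y) = 5*q (M(q, y) = 8*(5*q/8) = 5*q)
Z(c, d) = 1811/3 (Z(c, d) = -4/3 + 5*121 = -4/3 + 605 = 1811/3)
G = -25354/3 (G = -14*1*(1811/3) = -14*1811/3 = -25354/3 ≈ -8451.3)
G - 4050 = -25354/3 - 4050 = -37504/3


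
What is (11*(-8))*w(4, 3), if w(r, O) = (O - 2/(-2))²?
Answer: -1408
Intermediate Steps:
w(r, O) = (1 + O)² (w(r, O) = (O - 2*(-½))² = (O + 1)² = (1 + O)²)
(11*(-8))*w(4, 3) = (11*(-8))*(1 + 3)² = -88*4² = -88*16 = -1408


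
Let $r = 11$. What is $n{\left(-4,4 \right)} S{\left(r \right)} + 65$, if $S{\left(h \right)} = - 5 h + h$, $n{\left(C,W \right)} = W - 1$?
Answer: $-67$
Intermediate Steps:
$n{\left(C,W \right)} = -1 + W$
$S{\left(h \right)} = - 4 h$
$n{\left(-4,4 \right)} S{\left(r \right)} + 65 = \left(-1 + 4\right) \left(\left(-4\right) 11\right) + 65 = 3 \left(-44\right) + 65 = -132 + 65 = -67$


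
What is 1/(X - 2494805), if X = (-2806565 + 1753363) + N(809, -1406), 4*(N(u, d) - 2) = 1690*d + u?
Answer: -4/16567351 ≈ -2.4144e-7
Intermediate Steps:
N(u, d) = 2 + u/4 + 845*d/2 (N(u, d) = 2 + (1690*d + u)/4 = 2 + (u + 1690*d)/4 = 2 + (u/4 + 845*d/2) = 2 + u/4 + 845*d/2)
X = -6588131/4 (X = (-2806565 + 1753363) + (2 + (¼)*809 + (845/2)*(-1406)) = -1053202 + (2 + 809/4 - 594035) = -1053202 - 2375323/4 = -6588131/4 ≈ -1.6470e+6)
1/(X - 2494805) = 1/(-6588131/4 - 2494805) = 1/(-16567351/4) = -4/16567351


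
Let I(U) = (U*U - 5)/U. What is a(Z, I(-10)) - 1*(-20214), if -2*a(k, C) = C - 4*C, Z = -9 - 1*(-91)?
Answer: 80799/4 ≈ 20200.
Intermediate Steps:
I(U) = (-5 + U²)/U (I(U) = (U² - 5)/U = (-5 + U²)/U)
Z = 82 (Z = -9 + 91 = 82)
a(k, C) = 3*C/2 (a(k, C) = -(C - 4*C)/2 = -(-3)*C/2 = 3*C/2)
a(Z, I(-10)) - 1*(-20214) = 3*(-10 - 5/(-10))/2 - 1*(-20214) = 3*(-10 - 5*(-⅒))/2 + 20214 = 3*(-10 + ½)/2 + 20214 = (3/2)*(-19/2) + 20214 = -57/4 + 20214 = 80799/4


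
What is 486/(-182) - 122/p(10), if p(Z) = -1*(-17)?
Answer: -15233/1547 ≈ -9.8468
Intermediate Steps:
p(Z) = 17
486/(-182) - 122/p(10) = 486/(-182) - 122/17 = 486*(-1/182) - 122*1/17 = -243/91 - 122/17 = -15233/1547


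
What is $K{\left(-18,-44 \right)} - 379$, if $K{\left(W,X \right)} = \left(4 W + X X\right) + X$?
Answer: $1441$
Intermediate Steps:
$K{\left(W,X \right)} = X + X^{2} + 4 W$ ($K{\left(W,X \right)} = \left(4 W + X^{2}\right) + X = \left(X^{2} + 4 W\right) + X = X + X^{2} + 4 W$)
$K{\left(-18,-44 \right)} - 379 = \left(-44 + \left(-44\right)^{2} + 4 \left(-18\right)\right) - 379 = \left(-44 + 1936 - 72\right) - 379 = 1820 - 379 = 1441$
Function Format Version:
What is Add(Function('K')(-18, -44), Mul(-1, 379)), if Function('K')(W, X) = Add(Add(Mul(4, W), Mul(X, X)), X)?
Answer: 1441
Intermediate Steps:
Function('K')(W, X) = Add(X, Pow(X, 2), Mul(4, W)) (Function('K')(W, X) = Add(Add(Mul(4, W), Pow(X, 2)), X) = Add(Add(Pow(X, 2), Mul(4, W)), X) = Add(X, Pow(X, 2), Mul(4, W)))
Add(Function('K')(-18, -44), Mul(-1, 379)) = Add(Add(-44, Pow(-44, 2), Mul(4, -18)), Mul(-1, 379)) = Add(Add(-44, 1936, -72), -379) = Add(1820, -379) = 1441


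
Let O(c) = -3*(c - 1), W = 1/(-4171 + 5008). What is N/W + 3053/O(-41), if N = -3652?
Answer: -385144171/126 ≈ -3.0567e+6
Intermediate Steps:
W = 1/837 ≈ 0.0011947
O(c) = 3 - 3*c (O(c) = -3*(-1 + c) = 3 - 3*c)
N/W + 3053/O(-41) = -3652/1/837 + 3053/(3 - 3*(-41)) = -3652*837 + 3053/(3 + 123) = -3056724 + 3053/126 = -385144171/126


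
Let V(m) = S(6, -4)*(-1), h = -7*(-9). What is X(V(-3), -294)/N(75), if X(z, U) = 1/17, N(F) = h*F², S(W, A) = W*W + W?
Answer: 1/6024375 ≈ 1.6599e-7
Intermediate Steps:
S(W, A) = W + W² (S(W, A) = W² + W = W + W²)
h = 63
N(F) = 63*F²
V(m) = -42 (V(m) = (6*(1 + 6))*(-1) = (6*7)*(-1) = 42*(-1) = -42)
X(z, U) = 1/17
X(V(-3), -294)/N(75) = 1/(17*((63*75²))) = 1/(17*((63*5625))) = (1/17)/354375 = (1/17)*(1/354375) = 1/6024375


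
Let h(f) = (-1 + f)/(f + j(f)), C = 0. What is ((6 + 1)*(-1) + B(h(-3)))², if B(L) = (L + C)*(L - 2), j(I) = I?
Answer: 5041/81 ≈ 62.235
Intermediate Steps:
h(f) = (-1 + f)/(2*f) (h(f) = (-1 + f)/(f + f) = (-1 + f)/((2*f)) = (-1 + f)*(1/(2*f)) = (-1 + f)/(2*f))
B(L) = L*(-2 + L) (B(L) = (L + 0)*(L - 2) = L*(-2 + L))
((6 + 1)*(-1) + B(h(-3)))² = ((6 + 1)*(-1) + ((½)*(-1 - 3)/(-3))*(-2 + (½)*(-1 - 3)/(-3)))² = (7*(-1) + ((½)*(-⅓)*(-4))*(-2 + (½)*(-⅓)*(-4)))² = (-7 + 2*(-2 + ⅔)/3)² = (-7 + (⅔)*(-4/3))² = (-7 - 8/9)² = (-71/9)² = 5041/81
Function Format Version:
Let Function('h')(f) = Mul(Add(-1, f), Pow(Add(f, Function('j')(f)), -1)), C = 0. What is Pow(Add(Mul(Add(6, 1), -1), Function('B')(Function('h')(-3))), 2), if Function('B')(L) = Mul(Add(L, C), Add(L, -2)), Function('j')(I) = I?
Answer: Rational(5041, 81) ≈ 62.235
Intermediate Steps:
Function('h')(f) = Mul(Rational(1, 2), Pow(f, -1), Add(-1, f)) (Function('h')(f) = Mul(Add(-1, f), Pow(Add(f, f), -1)) = Mul(Add(-1, f), Pow(Mul(2, f), -1)) = Mul(Add(-1, f), Mul(Rational(1, 2), Pow(f, -1))) = Mul(Rational(1, 2), Pow(f, -1), Add(-1, f)))
Function('B')(L) = Mul(L, Add(-2, L)) (Function('B')(L) = Mul(Add(L, 0), Add(L, -2)) = Mul(L, Add(-2, L)))
Pow(Add(Mul(Add(6, 1), -1), Function('B')(Function('h')(-3))), 2) = Pow(Add(Mul(Add(6, 1), -1), Mul(Mul(Rational(1, 2), Pow(-3, -1), Add(-1, -3)), Add(-2, Mul(Rational(1, 2), Pow(-3, -1), Add(-1, -3))))), 2) = Pow(Add(Mul(7, -1), Mul(Mul(Rational(1, 2), Rational(-1, 3), -4), Add(-2, Mul(Rational(1, 2), Rational(-1, 3), -4)))), 2) = Pow(Add(-7, Mul(Rational(2, 3), Add(-2, Rational(2, 3)))), 2) = Pow(Add(-7, Mul(Rational(2, 3), Rational(-4, 3))), 2) = Pow(Add(-7, Rational(-8, 9)), 2) = Pow(Rational(-71, 9), 2) = Rational(5041, 81)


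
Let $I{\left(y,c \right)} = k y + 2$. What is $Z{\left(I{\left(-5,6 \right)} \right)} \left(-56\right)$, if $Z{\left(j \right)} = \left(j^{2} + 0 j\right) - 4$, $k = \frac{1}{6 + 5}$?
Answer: $\frac{10920}{121} \approx 90.248$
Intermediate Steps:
$k = \frac{1}{11} \approx 0.090909$
$I{\left(y,c \right)} = 2 + \frac{y}{11}$ ($I{\left(y,c \right)} = \frac{y}{11} + 2 = 2 + \frac{y}{11}$)
$Z{\left(j \right)} = -4 + j^{2}$ ($Z{\left(j \right)} = \left(j^{2} + 0\right) - 4 = j^{2} - 4 = -4 + j^{2}$)
$Z{\left(I{\left(-5,6 \right)} \right)} \left(-56\right) = \left(-4 + \left(2 + \frac{1}{11} \left(-5\right)\right)^{2}\right) \left(-56\right) = \left(-4 + \left(2 - \frac{5}{11}\right)^{2}\right) \left(-56\right) = \left(-4 + \left(\frac{17}{11}\right)^{2}\right) \left(-56\right) = \left(-4 + \frac{289}{121}\right) \left(-56\right) = \left(- \frac{195}{121}\right) \left(-56\right) = \frac{10920}{121}$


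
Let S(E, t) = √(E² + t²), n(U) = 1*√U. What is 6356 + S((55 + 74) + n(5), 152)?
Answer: 6356 + √(39750 + 258*√5) ≈ 6556.8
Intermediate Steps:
n(U) = √U
6356 + S((55 + 74) + n(5), 152) = 6356 + √(((55 + 74) + √5)² + 152²) = 6356 + √((129 + √5)² + 23104) = 6356 + √(23104 + (129 + √5)²)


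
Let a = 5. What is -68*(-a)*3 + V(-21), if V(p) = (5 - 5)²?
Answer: 1020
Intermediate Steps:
V(p) = 0 (V(p) = 0² = 0)
-68*(-a)*3 + V(-21) = -68*(-1*5)*3 + 0 = -(-340)*3 + 0 = -68*(-15) + 0 = 1020 + 0 = 1020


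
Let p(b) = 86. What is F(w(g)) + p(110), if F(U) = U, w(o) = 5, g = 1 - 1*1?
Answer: 91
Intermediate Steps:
g = 0 (g = 1 - 1 = 0)
F(w(g)) + p(110) = 5 + 86 = 91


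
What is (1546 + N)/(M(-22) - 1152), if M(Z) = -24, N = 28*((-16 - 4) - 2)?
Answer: -155/196 ≈ -0.79082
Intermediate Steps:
N = -616 (N = 28*(-20 - 2) = 28*(-22) = -616)
(1546 + N)/(M(-22) - 1152) = (1546 - 616)/(-24 - 1152) = 930/(-1176) = 930*(-1/1176) = -155/196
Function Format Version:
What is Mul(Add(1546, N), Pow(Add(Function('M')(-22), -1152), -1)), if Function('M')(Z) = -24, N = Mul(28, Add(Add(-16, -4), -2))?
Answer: Rational(-155, 196) ≈ -0.79082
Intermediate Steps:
N = -616 (N = Mul(28, Add(-20, -2)) = Mul(28, -22) = -616)
Mul(Add(1546, N), Pow(Add(Function('M')(-22), -1152), -1)) = Mul(Add(1546, -616), Pow(Add(-24, -1152), -1)) = Mul(930, Pow(-1176, -1)) = Mul(930, Rational(-1, 1176)) = Rational(-155, 196)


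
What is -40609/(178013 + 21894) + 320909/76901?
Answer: 61029082754/15373048207 ≈ 3.9699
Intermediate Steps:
-40609/(178013 + 21894) + 320909/76901 = -40609/199907 + 320909*(1/76901) = -40609*1/199907 + 320909/76901 = -40609/199907 + 320909/76901 = 61029082754/15373048207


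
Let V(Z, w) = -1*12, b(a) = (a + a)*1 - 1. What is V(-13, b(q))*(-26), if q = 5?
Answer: 312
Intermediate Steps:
b(a) = -1 + 2*a (b(a) = (2*a)*1 - 1 = 2*a - 1 = -1 + 2*a)
V(Z, w) = -12
V(-13, b(q))*(-26) = -12*(-26) = 312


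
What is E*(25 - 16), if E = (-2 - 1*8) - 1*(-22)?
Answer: 108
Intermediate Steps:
E = 12 (E = (-2 - 8) + 22 = -10 + 22 = 12)
E*(25 - 16) = 12*(25 - 16) = 12*9 = 108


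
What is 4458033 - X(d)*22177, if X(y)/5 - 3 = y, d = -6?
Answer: 4790688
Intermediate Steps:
X(y) = 15 + 5*y
4458033 - X(d)*22177 = 4458033 - (15 + 5*(-6))*22177 = 4458033 - (15 - 30)*22177 = 4458033 - (-15)*22177 = 4458033 - 1*(-332655) = 4458033 + 332655 = 4790688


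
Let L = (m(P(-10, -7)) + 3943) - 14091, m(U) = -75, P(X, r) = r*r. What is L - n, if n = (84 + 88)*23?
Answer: -14179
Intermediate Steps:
P(X, r) = r**2
n = 3956 (n = 172*23 = 3956)
L = -10223 (L = (-75 + 3943) - 14091 = 3868 - 14091 = -10223)
L - n = -10223 - 1*3956 = -10223 - 3956 = -14179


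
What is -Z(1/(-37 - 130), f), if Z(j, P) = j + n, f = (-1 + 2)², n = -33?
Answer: 5512/167 ≈ 33.006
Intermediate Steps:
f = 1 (f = 1² = 1)
Z(j, P) = -33 + j (Z(j, P) = j - 33 = -33 + j)
-Z(1/(-37 - 130), f) = -(-33 + 1/(-37 - 130)) = -(-33 + 1/(-167)) = -(-33 - 1/167) = -1*(-5512/167) = 5512/167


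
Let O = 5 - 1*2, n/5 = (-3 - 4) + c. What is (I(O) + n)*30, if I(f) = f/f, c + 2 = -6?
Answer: -2220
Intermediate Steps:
c = -8 (c = -2 - 6 = -8)
n = -75 (n = 5*((-3 - 4) - 8) = 5*(-7 - 8) = 5*(-15) = -75)
O = 3 (O = 5 - 2 = 3)
I(f) = 1
(I(O) + n)*30 = (1 - 75)*30 = -74*30 = -2220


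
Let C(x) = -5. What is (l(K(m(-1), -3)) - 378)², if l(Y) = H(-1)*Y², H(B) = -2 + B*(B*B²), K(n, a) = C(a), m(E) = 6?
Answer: 162409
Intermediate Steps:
K(n, a) = -5
H(B) = -2 + B⁴ (H(B) = -2 + B*B³ = -2 + B⁴)
l(Y) = -Y² (l(Y) = (-2 + (-1)⁴)*Y² = (-2 + 1)*Y² = -Y²)
(l(K(m(-1), -3)) - 378)² = (-1*(-5)² - 378)² = (-1*25 - 378)² = (-25 - 378)² = (-403)² = 162409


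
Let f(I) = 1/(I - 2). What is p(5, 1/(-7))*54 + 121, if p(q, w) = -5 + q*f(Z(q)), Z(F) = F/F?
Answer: -419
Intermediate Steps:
Z(F) = 1
f(I) = 1/(-2 + I)
p(q, w) = -5 - q (p(q, w) = -5 + q/(-2 + 1) = -5 + q/(-1) = -5 + q*(-1) = -5 - q)
p(5, 1/(-7))*54 + 121 = (-5 - 1*5)*54 + 121 = (-5 - 5)*54 + 121 = -10*54 + 121 = -540 + 121 = -419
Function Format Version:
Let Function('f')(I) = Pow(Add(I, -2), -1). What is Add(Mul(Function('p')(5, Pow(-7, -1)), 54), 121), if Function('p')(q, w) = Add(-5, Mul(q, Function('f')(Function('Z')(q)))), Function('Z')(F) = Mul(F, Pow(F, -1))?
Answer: -419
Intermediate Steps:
Function('Z')(F) = 1
Function('f')(I) = Pow(Add(-2, I), -1)
Function('p')(q, w) = Add(-5, Mul(-1, q)) (Function('p')(q, w) = Add(-5, Mul(q, Pow(Add(-2, 1), -1))) = Add(-5, Mul(q, Pow(-1, -1))) = Add(-5, Mul(q, -1)) = Add(-5, Mul(-1, q)))
Add(Mul(Function('p')(5, Pow(-7, -1)), 54), 121) = Add(Mul(Add(-5, Mul(-1, 5)), 54), 121) = Add(Mul(Add(-5, -5), 54), 121) = Add(Mul(-10, 54), 121) = Add(-540, 121) = -419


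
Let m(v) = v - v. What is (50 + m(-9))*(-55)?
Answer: -2750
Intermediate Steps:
m(v) = 0
(50 + m(-9))*(-55) = (50 + 0)*(-55) = 50*(-55) = -2750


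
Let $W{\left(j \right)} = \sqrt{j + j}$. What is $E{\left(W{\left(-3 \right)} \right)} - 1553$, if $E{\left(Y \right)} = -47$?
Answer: $-1600$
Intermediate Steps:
$W{\left(j \right)} = \sqrt{2} \sqrt{j}$ ($W{\left(j \right)} = \sqrt{2 j} = \sqrt{2} \sqrt{j}$)
$E{\left(W{\left(-3 \right)} \right)} - 1553 = -47 - 1553 = -1600$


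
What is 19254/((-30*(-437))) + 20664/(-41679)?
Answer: 9844119/10118735 ≈ 0.97286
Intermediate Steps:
19254/((-30*(-437))) + 20664/(-41679) = 19254/13110 + 20664*(-1/41679) = 19254*(1/13110) - 2296/4631 = 3209/2185 - 2296/4631 = 9844119/10118735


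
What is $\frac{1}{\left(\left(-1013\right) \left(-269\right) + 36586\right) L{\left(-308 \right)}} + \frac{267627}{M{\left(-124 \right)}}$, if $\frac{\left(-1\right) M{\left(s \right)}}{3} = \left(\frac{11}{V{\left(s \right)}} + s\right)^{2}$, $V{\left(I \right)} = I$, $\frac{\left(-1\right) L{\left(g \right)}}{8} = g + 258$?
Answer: $- \frac{169584888841429031}{29271367872730800} \approx -5.7935$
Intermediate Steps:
$L{\left(g \right)} = -2064 - 8 g$ ($L{\left(g \right)} = - 8 \left(g + 258\right) = - 8 \left(258 + g\right) = -2064 - 8 g$)
$M{\left(s \right)} = - 3 \left(s + \frac{11}{s}\right)^{2}$ ($M{\left(s \right)} = - 3 \left(\frac{11}{s} + s\right)^{2} = - 3 \left(s + \frac{11}{s}\right)^{2}$)
$\frac{1}{\left(\left(-1013\right) \left(-269\right) + 36586\right) L{\left(-308 \right)}} + \frac{267627}{M{\left(-124 \right)}} = \frac{1}{\left(\left(-1013\right) \left(-269\right) + 36586\right) \left(-2064 - -2464\right)} + \frac{267627}{\left(-3\right) \frac{1}{15376} \left(11 + \left(-124\right)^{2}\right)^{2}} = \frac{1}{\left(272497 + 36586\right) \left(-2064 + 2464\right)} + \frac{267627}{\left(-3\right) \frac{1}{15376} \left(11 + 15376\right)^{2}} = \frac{1}{309083 \cdot 400} + \frac{267627}{\left(-3\right) \frac{1}{15376} \cdot 15387^{2}} = \frac{1}{309083} \cdot \frac{1}{400} + \frac{267627}{\left(-3\right) \frac{1}{15376} \cdot 236759769} = \frac{1}{123633200} + \frac{267627}{- \frac{710279307}{15376}} = \frac{1}{123633200} + 267627 \left(- \frac{15376}{710279307}\right) = \frac{1}{123633200} - \frac{1371677584}{236759769} = - \frac{169584888841429031}{29271367872730800}$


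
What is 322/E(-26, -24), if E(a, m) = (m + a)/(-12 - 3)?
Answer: 483/5 ≈ 96.600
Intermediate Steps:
E(a, m) = -a/15 - m/15 (E(a, m) = (a + m)/(-15) = (a + m)*(-1/15) = -a/15 - m/15)
322/E(-26, -24) = 322/(-1/15*(-26) - 1/15*(-24)) = 322/(26/15 + 8/5) = 322/(10/3) = 322*(3/10) = 483/5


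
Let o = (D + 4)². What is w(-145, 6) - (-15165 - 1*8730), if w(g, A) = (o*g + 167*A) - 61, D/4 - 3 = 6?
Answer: -207164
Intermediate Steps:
D = 36 (D = 12 + 4*6 = 12 + 24 = 36)
o = 1600 (o = (36 + 4)² = 40² = 1600)
w(g, A) = -61 + 167*A + 1600*g (w(g, A) = (1600*g + 167*A) - 61 = (167*A + 1600*g) - 61 = -61 + 167*A + 1600*g)
w(-145, 6) - (-15165 - 1*8730) = (-61 + 167*6 + 1600*(-145)) - (-15165 - 1*8730) = (-61 + 1002 - 232000) - (-15165 - 8730) = -231059 - 1*(-23895) = -231059 + 23895 = -207164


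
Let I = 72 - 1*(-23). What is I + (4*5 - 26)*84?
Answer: -409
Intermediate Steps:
I = 95 (I = 72 + 23 = 95)
I + (4*5 - 26)*84 = 95 + (4*5 - 26)*84 = 95 + (20 - 26)*84 = 95 - 6*84 = 95 - 504 = -409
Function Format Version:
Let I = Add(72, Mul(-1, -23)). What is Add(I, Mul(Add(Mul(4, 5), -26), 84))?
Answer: -409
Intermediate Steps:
I = 95 (I = Add(72, 23) = 95)
Add(I, Mul(Add(Mul(4, 5), -26), 84)) = Add(95, Mul(Add(Mul(4, 5), -26), 84)) = Add(95, Mul(Add(20, -26), 84)) = Add(95, Mul(-6, 84)) = Add(95, -504) = -409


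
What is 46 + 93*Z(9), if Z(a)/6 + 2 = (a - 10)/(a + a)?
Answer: -1101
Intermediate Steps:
Z(a) = -12 + 3*(-10 + a)/a (Z(a) = -12 + 6*((a - 10)/(a + a)) = -12 + 6*((-10 + a)/((2*a))) = -12 + 6*((-10 + a)*(1/(2*a))) = -12 + 6*((-10 + a)/(2*a)) = -12 + 3*(-10 + a)/a)
46 + 93*Z(9) = 46 + 93*(-9 - 30/9) = 46 + 93*(-9 - 30*⅑) = 46 + 93*(-9 - 10/3) = 46 + 93*(-37/3) = 46 - 1147 = -1101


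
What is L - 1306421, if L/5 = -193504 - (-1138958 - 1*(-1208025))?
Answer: -2619276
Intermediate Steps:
L = -1312855 (L = 5*(-193504 - (-1138958 - 1*(-1208025))) = 5*(-193504 - (-1138958 + 1208025)) = 5*(-193504 - 1*69067) = 5*(-193504 - 69067) = 5*(-262571) = -1312855)
L - 1306421 = -1312855 - 1306421 = -2619276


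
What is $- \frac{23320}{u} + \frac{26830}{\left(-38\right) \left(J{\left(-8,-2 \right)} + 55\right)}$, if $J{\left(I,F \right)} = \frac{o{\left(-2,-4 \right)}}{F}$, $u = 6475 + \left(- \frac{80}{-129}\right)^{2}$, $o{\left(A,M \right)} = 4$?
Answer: $- \frac{367268614993}{21702234625} \approx -16.923$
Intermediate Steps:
$u = \frac{107756875}{16641}$ ($u = 6475 + \left(\left(-80\right) \left(- \frac{1}{129}\right)\right)^{2} = 6475 + \left(\frac{80}{129}\right)^{2} = 6475 + \frac{6400}{16641} = \frac{107756875}{16641} \approx 6475.4$)
$J{\left(I,F \right)} = \frac{4}{F}$
$- \frac{23320}{u} + \frac{26830}{\left(-38\right) \left(J{\left(-8,-2 \right)} + 55\right)} = - \frac{23320}{\frac{107756875}{16641}} + \frac{26830}{\left(-38\right) \left(\frac{4}{-2} + 55\right)} = \left(-23320\right) \frac{16641}{107756875} + \frac{26830}{\left(-38\right) \left(4 \left(- \frac{1}{2}\right) + 55\right)} = - \frac{77613624}{21551375} + \frac{26830}{\left(-38\right) \left(-2 + 55\right)} = - \frac{77613624}{21551375} + \frac{26830}{\left(-38\right) 53} = - \frac{77613624}{21551375} + \frac{26830}{-2014} = - \frac{77613624}{21551375} + 26830 \left(- \frac{1}{2014}\right) = - \frac{77613624}{21551375} - \frac{13415}{1007} = - \frac{367268614993}{21702234625}$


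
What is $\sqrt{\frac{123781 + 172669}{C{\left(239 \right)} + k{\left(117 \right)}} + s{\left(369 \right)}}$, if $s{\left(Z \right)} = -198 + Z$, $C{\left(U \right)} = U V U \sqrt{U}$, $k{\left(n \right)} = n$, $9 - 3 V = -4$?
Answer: $\frac{\sqrt{12341823 + 1650739779 \sqrt{239}}}{13 \sqrt{27 + 57121 \sqrt{239}}} \approx 13.08$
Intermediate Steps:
$V = \frac{13}{3}$ ($V = 3 - - \frac{4}{3} = 3 + \frac{4}{3} = \frac{13}{3} \approx 4.3333$)
$C{\left(U \right)} = \frac{13 U^{\frac{5}{2}}}{3}$ ($C{\left(U \right)} = U \frac{13}{3} U \sqrt{U} = \frac{13 U}{3} U \sqrt{U} = \frac{13 U^{2}}{3} \sqrt{U} = \frac{13 U^{\frac{5}{2}}}{3}$)
$\sqrt{\frac{123781 + 172669}{C{\left(239 \right)} + k{\left(117 \right)}} + s{\left(369 \right)}} = \sqrt{\frac{123781 + 172669}{\frac{13 \cdot 239^{\frac{5}{2}}}{3} + 117} + \left(-198 + 369\right)} = \sqrt{\frac{296450}{\frac{13 \cdot 57121 \sqrt{239}}{3} + 117} + 171} = \sqrt{\frac{296450}{\frac{742573 \sqrt{239}}{3} + 117} + 171} = \sqrt{\frac{296450}{117 + \frac{742573 \sqrt{239}}{3}} + 171} = \sqrt{171 + \frac{296450}{117 + \frac{742573 \sqrt{239}}{3}}}$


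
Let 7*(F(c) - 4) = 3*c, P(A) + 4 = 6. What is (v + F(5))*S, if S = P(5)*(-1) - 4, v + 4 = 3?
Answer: -216/7 ≈ -30.857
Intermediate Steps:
v = -1 (v = -4 + 3 = -1)
P(A) = 2 (P(A) = -4 + 6 = 2)
S = -6 (S = 2*(-1) - 4 = -2 - 4 = -6)
F(c) = 4 + 3*c/7 (F(c) = 4 + (3*c)/7 = 4 + 3*c/7)
(v + F(5))*S = (-1 + (4 + (3/7)*5))*(-6) = (-1 + (4 + 15/7))*(-6) = (-1 + 43/7)*(-6) = (36/7)*(-6) = -216/7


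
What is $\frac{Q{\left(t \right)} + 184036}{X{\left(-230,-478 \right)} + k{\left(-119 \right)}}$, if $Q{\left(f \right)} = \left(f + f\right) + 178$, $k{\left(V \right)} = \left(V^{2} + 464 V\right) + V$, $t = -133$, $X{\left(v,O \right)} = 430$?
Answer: $- \frac{45987}{10186} \approx -4.5147$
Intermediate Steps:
$k{\left(V \right)} = V^{2} + 465 V$
$Q{\left(f \right)} = 178 + 2 f$ ($Q{\left(f \right)} = 2 f + 178 = 178 + 2 f$)
$\frac{Q{\left(t \right)} + 184036}{X{\left(-230,-478 \right)} + k{\left(-119 \right)}} = \frac{\left(178 + 2 \left(-133\right)\right) + 184036}{430 - 119 \left(465 - 119\right)} = \frac{\left(178 - 266\right) + 184036}{430 - 41174} = \frac{-88 + 184036}{430 - 41174} = \frac{183948}{-40744} = 183948 \left(- \frac{1}{40744}\right) = - \frac{45987}{10186}$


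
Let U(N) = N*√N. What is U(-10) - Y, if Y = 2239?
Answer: -2239 - 10*I*√10 ≈ -2239.0 - 31.623*I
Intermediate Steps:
U(N) = N^(3/2)
U(-10) - Y = (-10)^(3/2) - 1*2239 = -10*I*√10 - 2239 = -2239 - 10*I*√10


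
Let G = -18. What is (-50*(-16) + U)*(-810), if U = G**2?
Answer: -910440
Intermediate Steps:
U = 324 (U = (-18)**2 = 324)
(-50*(-16) + U)*(-810) = (-50*(-16) + 324)*(-810) = (800 + 324)*(-810) = 1124*(-810) = -910440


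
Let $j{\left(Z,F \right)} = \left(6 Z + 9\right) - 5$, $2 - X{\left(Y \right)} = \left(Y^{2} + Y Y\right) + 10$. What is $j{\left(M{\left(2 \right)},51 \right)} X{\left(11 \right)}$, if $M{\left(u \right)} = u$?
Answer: $-4000$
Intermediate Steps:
$X{\left(Y \right)} = -8 - 2 Y^{2}$ ($X{\left(Y \right)} = 2 - \left(\left(Y^{2} + Y Y\right) + 10\right) = 2 - \left(\left(Y^{2} + Y^{2}\right) + 10\right) = 2 - \left(2 Y^{2} + 10\right) = 2 - \left(10 + 2 Y^{2}\right) = -8 - 2 Y^{2}$)
$j{\left(Z,F \right)} = 4 + 6 Z$ ($j{\left(Z,F \right)} = \left(9 + 6 Z\right) - 5 = 4 + 6 Z$)
$j{\left(M{\left(2 \right)},51 \right)} X{\left(11 \right)} = \left(4 + 6 \cdot 2\right) \left(-8 - 2 \cdot 11^{2}\right) = \left(4 + 12\right) \left(-8 - 242\right) = 16 \left(-8 - 242\right) = 16 \left(-250\right) = -4000$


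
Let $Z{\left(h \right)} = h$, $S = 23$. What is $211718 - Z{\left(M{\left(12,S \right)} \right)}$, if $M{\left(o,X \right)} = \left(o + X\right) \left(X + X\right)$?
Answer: $210108$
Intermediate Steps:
$M{\left(o,X \right)} = 2 X \left(X + o\right)$ ($M{\left(o,X \right)} = \left(X + o\right) 2 X = 2 X \left(X + o\right)$)
$211718 - Z{\left(M{\left(12,S \right)} \right)} = 211718 - 2 \cdot 23 \left(23 + 12\right) = 211718 - 2 \cdot 23 \cdot 35 = 211718 - 1610 = 210108$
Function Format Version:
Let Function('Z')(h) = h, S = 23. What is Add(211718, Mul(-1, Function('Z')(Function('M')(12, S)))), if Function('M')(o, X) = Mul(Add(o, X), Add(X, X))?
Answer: 210108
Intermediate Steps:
Function('M')(o, X) = Mul(2, X, Add(X, o)) (Function('M')(o, X) = Mul(Add(X, o), Mul(2, X)) = Mul(2, X, Add(X, o)))
Add(211718, Mul(-1, Function('Z')(Function('M')(12, S)))) = Add(211718, Mul(-1, Mul(2, 23, Add(23, 12)))) = Add(211718, Mul(-1, Mul(2, 23, 35))) = Add(211718, Mul(-1, 1610)) = Add(211718, -1610) = 210108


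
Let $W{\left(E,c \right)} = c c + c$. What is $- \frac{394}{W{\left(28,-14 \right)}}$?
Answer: $- \frac{197}{91} \approx -2.1648$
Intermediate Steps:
$W{\left(E,c \right)} = c + c^{2}$ ($W{\left(E,c \right)} = c^{2} + c = c + c^{2}$)
$- \frac{394}{W{\left(28,-14 \right)}} = - \frac{394}{\left(-14\right) \left(1 - 14\right)} = - \frac{394}{\left(-14\right) \left(-13\right)} = - \frac{394}{182} = \left(-394\right) \frac{1}{182} = - \frac{197}{91}$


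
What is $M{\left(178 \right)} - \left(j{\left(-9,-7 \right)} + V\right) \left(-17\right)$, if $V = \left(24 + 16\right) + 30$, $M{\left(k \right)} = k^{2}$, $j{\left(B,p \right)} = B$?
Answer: $32721$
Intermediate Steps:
$V = 70$ ($V = 40 + 30 = 70$)
$M{\left(178 \right)} - \left(j{\left(-9,-7 \right)} + V\right) \left(-17\right) = 178^{2} - \left(-9 + 70\right) \left(-17\right) = 31684 - 61 \left(-17\right) = 31684 - -1037 = 31684 + 1037 = 32721$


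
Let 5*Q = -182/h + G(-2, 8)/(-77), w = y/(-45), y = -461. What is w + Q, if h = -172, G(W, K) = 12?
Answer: 3106517/297990 ≈ 10.425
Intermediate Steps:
w = 461/45 (w = -461/(-45) = -461*(-1/45) = 461/45 ≈ 10.244)
Q = 1195/6622 (Q = (-182/(-172) + 12/(-77))/5 = (-182*(-1/172) + 12*(-1/77))/5 = (91/86 - 12/77)/5 = (⅕)*(5975/6622) = 1195/6622 ≈ 0.18046)
w + Q = 461/45 + 1195/6622 = 3106517/297990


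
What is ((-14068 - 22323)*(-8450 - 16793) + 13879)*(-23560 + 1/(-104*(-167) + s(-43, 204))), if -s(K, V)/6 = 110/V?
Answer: -6389025596604137356/295201 ≈ -2.1643e+13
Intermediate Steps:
s(K, V) = -660/V
((-14068 - 22323)*(-8450 - 16793) + 13879)*(-23560 + 1/(-104*(-167) + s(-43, 204))) = ((-14068 - 22323)*(-8450 - 16793) + 13879)*(-23560 + 1/(-104*(-167) - 660/204)) = (-36391*(-25243) + 13879)*(-23560 + 1/(17368 - 660*1/204)) = (918618013 + 13879)*(-23560 + 1/(17368 - 55/17)) = 918631892*(-23560 + 1/(295201/17)) = 918631892*(-23560 + 17/295201) = 918631892*(-6954935543/295201) = -6389025596604137356/295201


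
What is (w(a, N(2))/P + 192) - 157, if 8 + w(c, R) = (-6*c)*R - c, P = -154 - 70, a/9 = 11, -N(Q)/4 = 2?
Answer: 3195/224 ≈ 14.263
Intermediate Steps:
N(Q) = -8 (N(Q) = -4*2 = -8)
a = 99 (a = 9*11 = 99)
P = -224
w(c, R) = -8 - c - 6*R*c (w(c, R) = -8 + ((-6*c)*R - c) = -8 + (-6*R*c - c) = -8 + (-c - 6*R*c) = -8 - c - 6*R*c)
(w(a, N(2))/P + 192) - 157 = ((-8 - 1*99 - 6*(-8)*99)/(-224) + 192) - 157 = ((-8 - 99 + 4752)*(-1/224) + 192) - 157 = (4645*(-1/224) + 192) - 157 = (-4645/224 + 192) - 157 = 38363/224 - 157 = 3195/224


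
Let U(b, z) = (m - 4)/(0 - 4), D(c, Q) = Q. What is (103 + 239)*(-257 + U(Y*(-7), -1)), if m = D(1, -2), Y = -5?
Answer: -87381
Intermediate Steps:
m = -2
U(b, z) = 3/2 (U(b, z) = (-2 - 4)/(0 - 4) = -6/(-4) = -6*(-¼) = 3/2)
(103 + 239)*(-257 + U(Y*(-7), -1)) = (103 + 239)*(-257 + 3/2) = 342*(-511/2) = -87381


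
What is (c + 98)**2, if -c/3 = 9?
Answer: 5041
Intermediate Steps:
c = -27 (c = -3*9 = -27)
(c + 98)**2 = (-27 + 98)**2 = 71**2 = 5041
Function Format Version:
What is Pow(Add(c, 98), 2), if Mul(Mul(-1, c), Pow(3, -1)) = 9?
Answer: 5041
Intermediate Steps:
c = -27 (c = Mul(-3, 9) = -27)
Pow(Add(c, 98), 2) = Pow(Add(-27, 98), 2) = Pow(71, 2) = 5041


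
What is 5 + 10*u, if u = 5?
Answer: 55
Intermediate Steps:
5 + 10*u = 5 + 10*5 = 5 + 50 = 55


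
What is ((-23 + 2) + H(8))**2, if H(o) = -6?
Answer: 729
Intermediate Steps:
((-23 + 2) + H(8))**2 = ((-23 + 2) - 6)**2 = (-21 - 6)**2 = (-27)**2 = 729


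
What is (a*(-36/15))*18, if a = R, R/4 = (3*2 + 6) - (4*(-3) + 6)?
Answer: -15552/5 ≈ -3110.4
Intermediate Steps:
R = 72 (R = 4*((3*2 + 6) - (4*(-3) + 6)) = 4*((6 + 6) - (-12 + 6)) = 4*(12 - 1*(-6)) = 4*(12 + 6) = 4*18 = 72)
a = 72
(a*(-36/15))*18 = (72*(-36/15))*18 = (72*(-36*1/15))*18 = (72*(-12/5))*18 = -864/5*18 = -15552/5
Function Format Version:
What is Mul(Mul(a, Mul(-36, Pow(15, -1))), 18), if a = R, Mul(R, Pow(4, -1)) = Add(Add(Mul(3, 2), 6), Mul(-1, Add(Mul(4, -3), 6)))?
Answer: Rational(-15552, 5) ≈ -3110.4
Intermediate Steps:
R = 72 (R = Mul(4, Add(Add(Mul(3, 2), 6), Mul(-1, Add(Mul(4, -3), 6)))) = Mul(4, Add(Add(6, 6), Mul(-1, Add(-12, 6)))) = Mul(4, Add(12, Mul(-1, -6))) = Mul(4, Add(12, 6)) = Mul(4, 18) = 72)
a = 72
Mul(Mul(a, Mul(-36, Pow(15, -1))), 18) = Mul(Mul(72, Mul(-36, Pow(15, -1))), 18) = Mul(Mul(72, Mul(-36, Rational(1, 15))), 18) = Mul(Mul(72, Rational(-12, 5)), 18) = Mul(Rational(-864, 5), 18) = Rational(-15552, 5)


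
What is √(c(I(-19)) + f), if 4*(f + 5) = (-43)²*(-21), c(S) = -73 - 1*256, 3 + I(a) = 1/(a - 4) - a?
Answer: I*√40165/2 ≈ 100.21*I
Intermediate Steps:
I(a) = -3 + 1/(-4 + a) - a (I(a) = -3 + (1/(a - 4) - a) = -3 + (1/(-4 + a) - a) = -3 + 1/(-4 + a) - a)
c(S) = -329 (c(S) = -73 - 256 = -329)
f = -38849/4 (f = -5 + ((-43)²*(-21))/4 = -5 + (1849*(-21))/4 = -5 + (¼)*(-38829) = -5 - 38829/4 = -38849/4 ≈ -9712.3)
√(c(I(-19)) + f) = √(-329 - 38849/4) = √(-40165/4) = I*√40165/2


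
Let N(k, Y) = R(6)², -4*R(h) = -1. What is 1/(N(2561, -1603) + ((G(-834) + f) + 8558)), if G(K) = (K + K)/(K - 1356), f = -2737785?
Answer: -5840/15938680867 ≈ -3.6640e-7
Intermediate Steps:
R(h) = ¼ (R(h) = -¼*(-1) = ¼)
N(k, Y) = 1/16 (N(k, Y) = (¼)² = 1/16)
G(K) = 2*K/(-1356 + K) (G(K) = (2*K)/(-1356 + K) = 2*K/(-1356 + K))
1/(N(2561, -1603) + ((G(-834) + f) + 8558)) = 1/(1/16 + ((2*(-834)/(-1356 - 834) - 2737785) + 8558)) = 1/(1/16 + ((2*(-834)/(-2190) - 2737785) + 8558)) = 1/(1/16 + ((2*(-834)*(-1/2190) - 2737785) + 8558)) = 1/(1/16 + ((278/365 - 2737785) + 8558)) = 1/(1/16 + (-999291247/365 + 8558)) = 1/(1/16 - 996167577/365) = 1/(-15938680867/5840) = -5840/15938680867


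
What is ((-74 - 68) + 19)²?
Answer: 15129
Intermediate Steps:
((-74 - 68) + 19)² = (-142 + 19)² = (-123)² = 15129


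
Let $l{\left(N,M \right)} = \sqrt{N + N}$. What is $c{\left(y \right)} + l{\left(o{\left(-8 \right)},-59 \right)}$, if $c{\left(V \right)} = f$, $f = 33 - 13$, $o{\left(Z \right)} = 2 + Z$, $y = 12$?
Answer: $20 + 2 i \sqrt{3} \approx 20.0 + 3.4641 i$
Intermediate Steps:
$l{\left(N,M \right)} = \sqrt{2} \sqrt{N}$ ($l{\left(N,M \right)} = \sqrt{2 N} = \sqrt{2} \sqrt{N}$)
$f = 20$
$c{\left(V \right)} = 20$
$c{\left(y \right)} + l{\left(o{\left(-8 \right)},-59 \right)} = 20 + \sqrt{2} \sqrt{2 - 8} = 20 + \sqrt{2} \sqrt{-6} = 20 + \sqrt{2} i \sqrt{6} = 20 + 2 i \sqrt{3}$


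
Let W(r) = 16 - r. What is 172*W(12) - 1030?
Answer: -342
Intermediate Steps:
172*W(12) - 1030 = 172*(16 - 1*12) - 1030 = 172*(16 - 12) - 1030 = 172*4 - 1030 = 688 - 1030 = -342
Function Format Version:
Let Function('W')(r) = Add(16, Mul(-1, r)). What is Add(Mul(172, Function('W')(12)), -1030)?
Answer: -342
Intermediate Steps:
Add(Mul(172, Function('W')(12)), -1030) = Add(Mul(172, Add(16, Mul(-1, 12))), -1030) = Add(Mul(172, Add(16, -12)), -1030) = Add(Mul(172, 4), -1030) = Add(688, -1030) = -342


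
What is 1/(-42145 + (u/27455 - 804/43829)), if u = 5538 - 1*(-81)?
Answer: -1203325195/50713916141944 ≈ -2.3728e-5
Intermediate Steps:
u = 5619 (u = 5538 + 81 = 5619)
1/(-42145 + (u/27455 - 804/43829)) = 1/(-42145 + (5619/27455 - 804/43829)) = 1/(-42145 + 224201331/1203325195) = 1/(-50713916141944/1203325195) = -1203325195/50713916141944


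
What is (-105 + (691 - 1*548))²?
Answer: 1444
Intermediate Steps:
(-105 + (691 - 1*548))² = (-105 + (691 - 548))² = (-105 + 143)² = 38² = 1444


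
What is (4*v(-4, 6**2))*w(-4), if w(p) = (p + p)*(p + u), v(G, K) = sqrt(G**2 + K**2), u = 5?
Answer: -128*sqrt(82) ≈ -1159.1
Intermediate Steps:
w(p) = 2*p*(5 + p) (w(p) = (p + p)*(p + 5) = (2*p)*(5 + p) = 2*p*(5 + p))
(4*v(-4, 6**2))*w(-4) = (4*sqrt((-4)**2 + (6**2)**2))*(2*(-4)*(5 - 4)) = (4*sqrt(16 + 36**2))*(2*(-4)*1) = (4*sqrt(16 + 1296))*(-8) = (4*sqrt(1312))*(-8) = (4*(4*sqrt(82)))*(-8) = (16*sqrt(82))*(-8) = -128*sqrt(82)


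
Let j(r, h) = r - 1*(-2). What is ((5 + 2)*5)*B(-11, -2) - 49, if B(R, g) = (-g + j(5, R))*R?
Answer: -3514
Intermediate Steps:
j(r, h) = 2 + r (j(r, h) = r + 2 = 2 + r)
B(R, g) = R*(7 - g) (B(R, g) = (-g + (2 + 5))*R = (-g + 7)*R = (7 - g)*R = R*(7 - g))
((5 + 2)*5)*B(-11, -2) - 49 = ((5 + 2)*5)*(-11*(7 - 1*(-2))) - 49 = (7*5)*(-11*(7 + 2)) - 49 = 35*(-11*9) - 49 = 35*(-99) - 49 = -3465 - 49 = -3514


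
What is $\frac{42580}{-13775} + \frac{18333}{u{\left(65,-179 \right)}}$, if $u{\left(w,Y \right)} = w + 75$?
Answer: $\frac{281801}{2204} \approx 127.86$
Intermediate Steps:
$u{\left(w,Y \right)} = 75 + w$
$\frac{42580}{-13775} + \frac{18333}{u{\left(65,-179 \right)}} = \frac{42580}{-13775} + \frac{18333}{75 + 65} = 42580 \left(- \frac{1}{13775}\right) + \frac{18333}{140} = - \frac{8516}{2755} + 18333 \cdot \frac{1}{140} = - \frac{8516}{2755} + \frac{2619}{20} = \frac{281801}{2204}$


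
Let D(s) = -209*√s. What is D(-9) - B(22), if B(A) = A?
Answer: -22 - 627*I ≈ -22.0 - 627.0*I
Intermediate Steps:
D(-9) - B(22) = -627*I - 1*22 = -627*I - 22 = -22 - 627*I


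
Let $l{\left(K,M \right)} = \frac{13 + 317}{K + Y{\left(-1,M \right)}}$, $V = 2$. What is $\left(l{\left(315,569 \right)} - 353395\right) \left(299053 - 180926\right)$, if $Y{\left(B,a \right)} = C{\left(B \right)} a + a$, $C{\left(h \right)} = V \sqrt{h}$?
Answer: $- \frac{4334223897205703}{103825} - \frac{2218070679 i}{103825} \approx -4.1745 \cdot 10^{10} - 21364.0 i$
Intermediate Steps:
$C{\left(h \right)} = 2 \sqrt{h}$
$Y{\left(B,a \right)} = a + 2 a \sqrt{B}$ ($Y{\left(B,a \right)} = 2 \sqrt{B} a + a = 2 a \sqrt{B} + a = a + 2 a \sqrt{B}$)
$l{\left(K,M \right)} = \frac{330}{K + M \left(1 + 2 i\right)}$ ($l{\left(K,M \right)} = \frac{13 + 317}{K + M \left(1 + 2 \sqrt{-1}\right)} = \frac{330}{K + M \left(1 + 2 i\right)}$)
$\left(l{\left(315,569 \right)} - 353395\right) \left(299053 - 180926\right) = \left(\frac{330}{315 + 569 \left(1 + 2 i\right)} - 353395\right) \left(299053 - 180926\right) = \left(\frac{330}{315 + \left(569 + 1138 i\right)} - 353395\right) 118127 = \left(\frac{330}{884 + 1138 i} - 353395\right) 118127 = \left(330 \frac{884 - 1138 i}{2076500} - 353395\right) 118127 = \left(\frac{33 \left(884 - 1138 i\right)}{207650} - 353395\right) 118127 = \left(-353395 + \frac{33 \left(884 - 1138 i\right)}{207650}\right) 118127 = -41745491165 + \frac{3898191 \left(884 - 1138 i\right)}{207650}$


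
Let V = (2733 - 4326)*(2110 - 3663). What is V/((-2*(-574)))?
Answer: 2473929/1148 ≈ 2155.0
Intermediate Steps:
V = 2473929 (V = -1593*(-1553) = 2473929)
V/((-2*(-574))) = 2473929/((-2*(-574))) = 2473929/1148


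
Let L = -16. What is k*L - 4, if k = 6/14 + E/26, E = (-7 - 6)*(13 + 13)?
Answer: 1380/7 ≈ 197.14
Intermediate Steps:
E = -338 (E = -13*26 = -338)
k = -88/7 (k = 6/14 - 338/26 = 6*(1/14) - 338*1/26 = 3/7 - 13 = -88/7 ≈ -12.571)
k*L - 4 = -88/7*(-16) - 4 = 1408/7 - 4 = 1380/7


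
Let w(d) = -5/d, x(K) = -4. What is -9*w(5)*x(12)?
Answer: -36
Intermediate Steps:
-9*w(5)*x(12) = -9*(-5/5)*(-4) = -9*(-5*⅕)*(-4) = -(-9)*(-4) = -9*4 = -36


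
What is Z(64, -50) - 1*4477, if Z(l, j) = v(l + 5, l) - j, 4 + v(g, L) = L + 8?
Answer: -4359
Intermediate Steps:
v(g, L) = 4 + L (v(g, L) = -4 + (L + 8) = -4 + (8 + L) = 4 + L)
Z(l, j) = 4 + l - j (Z(l, j) = (4 + l) - j = 4 + l - j)
Z(64, -50) - 1*4477 = (4 + 64 - 1*(-50)) - 1*4477 = (4 + 64 + 50) - 4477 = 118 - 4477 = -4359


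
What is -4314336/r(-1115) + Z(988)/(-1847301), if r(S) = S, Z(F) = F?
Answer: 7969876105516/2059740615 ≈ 3869.4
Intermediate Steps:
-4314336/r(-1115) + Z(988)/(-1847301) = -4314336/(-1115) + 988/(-1847301) = -4314336*(-1/1115) + 988*(-1/1847301) = 4314336/1115 - 988/1847301 = 7969876105516/2059740615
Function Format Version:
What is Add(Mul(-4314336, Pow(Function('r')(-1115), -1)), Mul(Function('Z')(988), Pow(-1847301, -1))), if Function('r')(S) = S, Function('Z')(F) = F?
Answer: Rational(7969876105516, 2059740615) ≈ 3869.4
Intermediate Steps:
Add(Mul(-4314336, Pow(Function('r')(-1115), -1)), Mul(Function('Z')(988), Pow(-1847301, -1))) = Add(Mul(-4314336, Pow(-1115, -1)), Mul(988, Pow(-1847301, -1))) = Add(Mul(-4314336, Rational(-1, 1115)), Mul(988, Rational(-1, 1847301))) = Add(Rational(4314336, 1115), Rational(-988, 1847301)) = Rational(7969876105516, 2059740615)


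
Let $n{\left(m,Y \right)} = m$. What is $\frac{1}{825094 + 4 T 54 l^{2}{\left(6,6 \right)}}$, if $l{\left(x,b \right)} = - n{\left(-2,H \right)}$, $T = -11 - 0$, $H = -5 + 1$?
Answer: $\frac{1}{815590} \approx 1.2261 \cdot 10^{-6}$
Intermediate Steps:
$H = -4$
$T = -11$ ($T = -11 + 0 = -11$)
$l{\left(x,b \right)} = 2$ ($l{\left(x,b \right)} = \left(-1\right) \left(-2\right) = 2$)
$\frac{1}{825094 + 4 T 54 l^{2}{\left(6,6 \right)}} = \frac{1}{825094 + 4 \left(-11\right) 54 \cdot 2^{2}} = \frac{1}{825094 + \left(-44\right) 54 \cdot 4} = \frac{1}{825094 - 9504} = \frac{1}{815590}$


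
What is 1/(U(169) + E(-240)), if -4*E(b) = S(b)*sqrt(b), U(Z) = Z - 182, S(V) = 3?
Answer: I/(-13*I + 3*sqrt(15)) ≈ -0.042763 + 0.03822*I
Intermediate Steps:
U(Z) = -182 + Z
E(b) = -3*sqrt(b)/4
1/(U(169) + E(-240)) = 1/((-182 + 169) - 3*I*sqrt(15)) = 1/(-13 - 3*I*sqrt(15))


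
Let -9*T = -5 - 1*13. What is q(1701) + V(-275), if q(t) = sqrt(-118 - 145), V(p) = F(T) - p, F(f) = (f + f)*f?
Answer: 283 + I*sqrt(263) ≈ 283.0 + 16.217*I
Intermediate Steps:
T = 2 (T = -(-5 - 1*13)/9 = -(-5 - 13)/9 = -1/9*(-18) = 2)
F(f) = 2*f**2 (F(f) = (2*f)*f = 2*f**2)
V(p) = 8 - p (V(p) = 2*2**2 - p = 2*4 - p = 8 - p)
q(t) = I*sqrt(263) (q(t) = sqrt(-263) = I*sqrt(263))
q(1701) + V(-275) = I*sqrt(263) + (8 - 1*(-275)) = I*sqrt(263) + (8 + 275) = I*sqrt(263) + 283 = 283 + I*sqrt(263)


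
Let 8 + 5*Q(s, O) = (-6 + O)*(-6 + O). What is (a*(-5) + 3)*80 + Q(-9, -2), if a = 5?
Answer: -8744/5 ≈ -1748.8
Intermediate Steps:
Q(s, O) = -8/5 + (-6 + O)²/5 (Q(s, O) = -8/5 + ((-6 + O)*(-6 + O))/5 = -8/5 + (-6 + O)²/5)
(a*(-5) + 3)*80 + Q(-9, -2) = (5*(-5) + 3)*80 + (-8/5 + (-6 - 2)²/5) = (-25 + 3)*80 + (-8/5 + (⅕)*(-8)²) = -22*80 + (-8/5 + (⅕)*64) = -1760 + (-8/5 + 64/5) = -1760 + 56/5 = -8744/5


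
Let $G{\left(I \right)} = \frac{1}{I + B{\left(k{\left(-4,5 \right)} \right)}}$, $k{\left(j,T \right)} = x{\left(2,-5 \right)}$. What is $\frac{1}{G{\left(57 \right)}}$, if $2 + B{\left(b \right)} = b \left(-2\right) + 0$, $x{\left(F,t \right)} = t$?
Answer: $65$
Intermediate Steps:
$k{\left(j,T \right)} = -5$
$B{\left(b \right)} = -2 - 2 b$ ($B{\left(b \right)} = -2 + \left(b \left(-2\right) + 0\right) = -2 + \left(- 2 b + 0\right) = -2 - 2 b$)
$G{\left(I \right)} = \frac{1}{8 + I}$ ($G{\left(I \right)} = \frac{1}{I - -8} = \frac{1}{I + \left(-2 + 10\right)} = \frac{1}{I + 8} = \frac{1}{8 + I}$)
$\frac{1}{G{\left(57 \right)}} = \frac{1}{\frac{1}{8 + 57}} = \frac{1}{\frac{1}{65}} = 65$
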